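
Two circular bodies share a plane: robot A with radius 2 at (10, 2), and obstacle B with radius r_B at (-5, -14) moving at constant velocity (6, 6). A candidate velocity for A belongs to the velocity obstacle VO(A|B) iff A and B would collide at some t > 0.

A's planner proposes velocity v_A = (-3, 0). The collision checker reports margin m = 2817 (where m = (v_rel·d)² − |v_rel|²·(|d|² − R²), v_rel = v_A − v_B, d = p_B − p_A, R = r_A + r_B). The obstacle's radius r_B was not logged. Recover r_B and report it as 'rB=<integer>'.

m = 2817
d = (-15, -16);  v_rel = (-9, -6),  |v_rel|² = 117
v_rel×d = (-9)·(-16) − (-6)·(-15) = 54
since m = R²·117 − 54²:  R² = (2916 + 2817) / 117 = 49
R = √49 = 7  ⇒  r_B = 7 − 2 = 5

rB=5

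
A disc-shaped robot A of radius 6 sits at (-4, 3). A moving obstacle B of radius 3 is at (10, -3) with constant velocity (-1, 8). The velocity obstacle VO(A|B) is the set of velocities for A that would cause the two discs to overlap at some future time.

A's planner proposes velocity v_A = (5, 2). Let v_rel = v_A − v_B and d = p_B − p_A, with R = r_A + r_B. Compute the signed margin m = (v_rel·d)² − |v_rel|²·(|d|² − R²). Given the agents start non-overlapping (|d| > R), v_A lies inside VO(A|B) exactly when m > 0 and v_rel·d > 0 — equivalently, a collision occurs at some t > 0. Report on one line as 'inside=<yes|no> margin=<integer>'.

d = (14, -6),  |d|² = 232;  R = 6+3 = 9,  c = 232−9² = 151
v_rel = (6, -6),  |v_rel|² = 72;  v_rel·d = (6)·(14) + (-6)·(-6) = 120
72·t² − 240·t + 151 = 0  ⇒  m = 120² − 72·151 = 3528
m = 3528 > 0,  v_rel·d = 120 > 0  ⇒  inside

inside=yes margin=3528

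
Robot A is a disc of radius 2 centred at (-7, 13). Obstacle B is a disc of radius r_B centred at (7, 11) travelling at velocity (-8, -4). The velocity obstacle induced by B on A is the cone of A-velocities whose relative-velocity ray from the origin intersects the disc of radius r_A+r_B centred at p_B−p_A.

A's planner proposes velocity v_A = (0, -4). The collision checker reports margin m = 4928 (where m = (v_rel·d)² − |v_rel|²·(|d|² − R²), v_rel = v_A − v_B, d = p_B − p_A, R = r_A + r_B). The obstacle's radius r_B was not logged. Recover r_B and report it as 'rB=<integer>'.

m = 4928
d = (14, -2);  v_rel = (8, 0),  |v_rel|² = 64
v_rel×d = (8)·(-2) − (0)·(14) = -16
since m = R²·64 − (-16)²:  R² = (256 + 4928) / 64 = 81
R = √81 = 9  ⇒  r_B = 9 − 2 = 7

rB=7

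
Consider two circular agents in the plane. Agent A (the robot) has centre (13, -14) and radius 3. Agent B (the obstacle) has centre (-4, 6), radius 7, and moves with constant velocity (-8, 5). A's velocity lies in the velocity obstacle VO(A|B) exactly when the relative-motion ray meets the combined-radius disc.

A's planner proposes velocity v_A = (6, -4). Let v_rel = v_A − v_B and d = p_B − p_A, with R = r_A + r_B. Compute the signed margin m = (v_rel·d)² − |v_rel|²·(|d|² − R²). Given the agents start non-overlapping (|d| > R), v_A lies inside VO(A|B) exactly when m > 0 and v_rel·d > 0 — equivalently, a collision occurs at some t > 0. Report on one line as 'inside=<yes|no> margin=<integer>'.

d = (-17, 20),  |d|² = 689;  R = 3+7 = 10,  c = 689−10² = 589
v_rel = (14, -9),  |v_rel|² = 277;  v_rel·d = (14)·(-17) + (-9)·(20) = -418
277·t² + 836·t + 589 = 0  ⇒  m = (-418)² − 277·589 = 11571
m = 11571 > 0,  v_rel·d = -418 < 0  ⇒  outside

inside=no margin=11571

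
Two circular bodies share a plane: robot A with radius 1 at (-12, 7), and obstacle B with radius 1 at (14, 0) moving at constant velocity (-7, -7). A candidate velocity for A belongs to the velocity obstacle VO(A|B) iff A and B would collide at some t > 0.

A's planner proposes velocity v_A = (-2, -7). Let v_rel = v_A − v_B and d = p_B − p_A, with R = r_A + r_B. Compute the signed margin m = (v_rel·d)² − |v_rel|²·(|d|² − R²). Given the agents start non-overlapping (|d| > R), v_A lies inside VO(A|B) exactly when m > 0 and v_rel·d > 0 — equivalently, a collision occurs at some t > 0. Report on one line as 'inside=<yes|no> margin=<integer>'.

d = (26, -7),  |d|² = 725;  R = 1+1 = 2,  c = 725−2² = 721
v_rel = (5, 0),  |v_rel|² = 25;  v_rel·d = (5)·(26) + (0)·(-7) = 130
25·t² − 260·t + 721 = 0  ⇒  m = 130² − 25·721 = -1125
m = -1125 < 0,  v_rel·d = 130 > 0  ⇒  outside

inside=no margin=-1125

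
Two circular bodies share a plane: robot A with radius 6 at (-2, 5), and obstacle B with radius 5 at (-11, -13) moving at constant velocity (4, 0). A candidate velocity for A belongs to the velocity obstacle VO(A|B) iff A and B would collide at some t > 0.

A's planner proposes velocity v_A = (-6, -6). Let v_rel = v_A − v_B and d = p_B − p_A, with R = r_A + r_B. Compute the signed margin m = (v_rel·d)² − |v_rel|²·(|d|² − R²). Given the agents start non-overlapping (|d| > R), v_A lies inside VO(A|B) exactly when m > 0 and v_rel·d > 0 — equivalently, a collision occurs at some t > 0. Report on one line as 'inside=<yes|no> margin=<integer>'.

d = (-9, -18),  |d|² = 405;  R = 6+5 = 11,  c = 405−11² = 284
v_rel = (-10, -6),  |v_rel|² = 136;  v_rel·d = (-10)·(-9) + (-6)·(-18) = 198
136·t² − 396·t + 284 = 0  ⇒  m = 198² − 136·284 = 580
m = 580 > 0,  v_rel·d = 198 > 0  ⇒  inside

inside=yes margin=580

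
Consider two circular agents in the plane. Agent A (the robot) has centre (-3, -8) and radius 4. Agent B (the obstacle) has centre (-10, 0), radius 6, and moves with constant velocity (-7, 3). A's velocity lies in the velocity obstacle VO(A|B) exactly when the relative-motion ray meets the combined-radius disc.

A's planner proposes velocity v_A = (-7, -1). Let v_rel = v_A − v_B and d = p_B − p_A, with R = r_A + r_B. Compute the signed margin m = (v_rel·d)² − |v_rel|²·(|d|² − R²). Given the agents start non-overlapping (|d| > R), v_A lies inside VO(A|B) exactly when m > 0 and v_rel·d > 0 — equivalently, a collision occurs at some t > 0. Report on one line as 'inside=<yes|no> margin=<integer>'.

d = (-7, 8),  |d|² = 113;  R = 4+6 = 10,  c = 113−10² = 13
v_rel = (0, -4),  |v_rel|² = 16;  v_rel·d = (0)·(-7) + (-4)·(8) = -32
16·t² + 64·t + 13 = 0  ⇒  m = (-32)² − 16·13 = 816
m = 816 > 0,  v_rel·d = -32 < 0  ⇒  outside

inside=no margin=816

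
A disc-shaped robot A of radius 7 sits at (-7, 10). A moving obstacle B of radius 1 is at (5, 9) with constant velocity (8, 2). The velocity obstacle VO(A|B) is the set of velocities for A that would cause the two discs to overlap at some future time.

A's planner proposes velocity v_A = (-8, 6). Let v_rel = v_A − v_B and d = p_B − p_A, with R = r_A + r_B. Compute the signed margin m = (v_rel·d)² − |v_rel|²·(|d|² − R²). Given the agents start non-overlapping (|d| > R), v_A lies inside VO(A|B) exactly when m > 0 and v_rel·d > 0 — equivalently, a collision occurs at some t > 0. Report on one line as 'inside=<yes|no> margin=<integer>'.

d = (12, -1),  |d|² = 145;  R = 7+1 = 8,  c = 145−8² = 81
v_rel = (-16, 4),  |v_rel|² = 272;  v_rel·d = (-16)·(12) + (4)·(-1) = -196
272·t² + 392·t + 81 = 0  ⇒  m = (-196)² − 272·81 = 16384
m = 16384 > 0,  v_rel·d = -196 < 0  ⇒  outside

inside=no margin=16384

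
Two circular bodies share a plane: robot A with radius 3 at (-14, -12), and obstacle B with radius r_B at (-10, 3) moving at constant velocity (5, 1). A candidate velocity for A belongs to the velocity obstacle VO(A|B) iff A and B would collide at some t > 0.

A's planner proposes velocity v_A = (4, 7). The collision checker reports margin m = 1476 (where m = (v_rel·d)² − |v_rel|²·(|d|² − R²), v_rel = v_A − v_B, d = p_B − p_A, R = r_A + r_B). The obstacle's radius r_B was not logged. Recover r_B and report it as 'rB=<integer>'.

m = 1476
d = (4, 15);  v_rel = (-1, 6),  |v_rel|² = 37
v_rel×d = (-1)·(15) − (6)·(4) = -39
since m = R²·37 − (-39)²:  R² = (1521 + 1476) / 37 = 81
R = √81 = 9  ⇒  r_B = 9 − 3 = 6

rB=6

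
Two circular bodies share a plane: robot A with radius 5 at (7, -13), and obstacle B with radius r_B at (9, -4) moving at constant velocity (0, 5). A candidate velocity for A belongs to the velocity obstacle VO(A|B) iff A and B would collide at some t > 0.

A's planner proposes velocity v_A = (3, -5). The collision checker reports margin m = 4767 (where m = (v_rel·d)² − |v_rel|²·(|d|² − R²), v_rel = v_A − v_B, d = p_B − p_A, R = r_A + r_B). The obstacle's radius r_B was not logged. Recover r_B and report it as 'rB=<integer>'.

m = 4767
d = (2, 9);  v_rel = (3, -10),  |v_rel|² = 109
v_rel×d = (3)·(9) − (-10)·(2) = 47
since m = R²·109 − 47²:  R² = (2209 + 4767) / 109 = 64
R = √64 = 8  ⇒  r_B = 8 − 5 = 3

rB=3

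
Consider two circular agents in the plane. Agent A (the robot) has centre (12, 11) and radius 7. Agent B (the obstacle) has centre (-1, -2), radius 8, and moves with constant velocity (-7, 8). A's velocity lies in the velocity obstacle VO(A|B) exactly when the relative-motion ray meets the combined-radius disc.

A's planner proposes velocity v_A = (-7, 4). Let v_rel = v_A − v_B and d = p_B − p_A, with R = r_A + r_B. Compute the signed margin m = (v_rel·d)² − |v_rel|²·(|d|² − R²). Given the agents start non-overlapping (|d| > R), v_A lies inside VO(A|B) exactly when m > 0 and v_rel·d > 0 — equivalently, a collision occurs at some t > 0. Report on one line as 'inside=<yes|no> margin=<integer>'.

d = (-13, -13),  |d|² = 338;  R = 7+8 = 15,  c = 338−15² = 113
v_rel = (0, -4),  |v_rel|² = 16;  v_rel·d = (0)·(-13) + (-4)·(-13) = 52
16·t² − 104·t + 113 = 0  ⇒  m = 52² − 16·113 = 896
m = 896 > 0,  v_rel·d = 52 > 0  ⇒  inside

inside=yes margin=896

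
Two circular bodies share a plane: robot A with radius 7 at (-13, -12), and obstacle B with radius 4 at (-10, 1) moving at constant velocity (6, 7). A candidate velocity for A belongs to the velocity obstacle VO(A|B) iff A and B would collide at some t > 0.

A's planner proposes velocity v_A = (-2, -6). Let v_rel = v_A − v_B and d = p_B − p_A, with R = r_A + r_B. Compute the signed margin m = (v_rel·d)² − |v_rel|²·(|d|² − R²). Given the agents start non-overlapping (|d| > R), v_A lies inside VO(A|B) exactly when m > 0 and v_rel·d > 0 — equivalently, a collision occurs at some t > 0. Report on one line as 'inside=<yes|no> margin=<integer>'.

d = (3, 13),  |d|² = 178;  R = 7+4 = 11,  c = 178−11² = 57
v_rel = (-8, -13),  |v_rel|² = 233;  v_rel·d = (-8)·(3) + (-13)·(13) = -193
233·t² + 386·t + 57 = 0  ⇒  m = (-193)² − 233·57 = 23968
m = 23968 > 0,  v_rel·d = -193 < 0  ⇒  outside

inside=no margin=23968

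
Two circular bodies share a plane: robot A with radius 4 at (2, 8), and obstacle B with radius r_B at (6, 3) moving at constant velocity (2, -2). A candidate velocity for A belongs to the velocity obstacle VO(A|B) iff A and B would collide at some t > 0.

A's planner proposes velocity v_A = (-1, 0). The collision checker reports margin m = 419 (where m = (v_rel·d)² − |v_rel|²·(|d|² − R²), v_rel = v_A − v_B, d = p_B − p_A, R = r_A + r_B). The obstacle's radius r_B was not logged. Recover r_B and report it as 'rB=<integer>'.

m = 419
d = (4, -5);  v_rel = (-3, 2),  |v_rel|² = 13
v_rel×d = (-3)·(-5) − (2)·(4) = 7
since m = R²·13 − 7²:  R² = (49 + 419) / 13 = 36
R = √36 = 6  ⇒  r_B = 6 − 4 = 2

rB=2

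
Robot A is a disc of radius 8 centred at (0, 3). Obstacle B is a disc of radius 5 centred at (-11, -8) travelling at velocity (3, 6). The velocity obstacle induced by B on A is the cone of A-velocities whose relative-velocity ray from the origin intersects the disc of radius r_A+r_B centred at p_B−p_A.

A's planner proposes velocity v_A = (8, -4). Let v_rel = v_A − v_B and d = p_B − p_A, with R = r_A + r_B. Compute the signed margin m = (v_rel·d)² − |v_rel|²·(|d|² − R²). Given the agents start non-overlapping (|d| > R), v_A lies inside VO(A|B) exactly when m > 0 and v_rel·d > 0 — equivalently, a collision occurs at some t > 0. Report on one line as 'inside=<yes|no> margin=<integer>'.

d = (-11, -11),  |d|² = 242;  R = 8+5 = 13,  c = 242−13² = 73
v_rel = (5, -10),  |v_rel|² = 125;  v_rel·d = (5)·(-11) + (-10)·(-11) = 55
125·t² − 110·t + 73 = 0  ⇒  m = 55² − 125·73 = -6100
m = -6100 < 0,  v_rel·d = 55 > 0  ⇒  outside

inside=no margin=-6100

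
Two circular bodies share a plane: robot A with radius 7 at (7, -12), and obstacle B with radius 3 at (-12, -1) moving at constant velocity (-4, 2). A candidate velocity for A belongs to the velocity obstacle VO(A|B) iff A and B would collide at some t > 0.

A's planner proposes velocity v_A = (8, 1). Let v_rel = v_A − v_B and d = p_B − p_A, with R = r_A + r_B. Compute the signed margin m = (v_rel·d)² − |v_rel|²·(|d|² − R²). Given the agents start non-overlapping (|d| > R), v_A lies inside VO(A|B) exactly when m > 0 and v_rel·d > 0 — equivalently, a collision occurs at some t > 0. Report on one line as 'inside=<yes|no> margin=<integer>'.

d = (-19, 11),  |d|² = 482;  R = 7+3 = 10,  c = 482−10² = 382
v_rel = (12, -1),  |v_rel|² = 145;  v_rel·d = (12)·(-19) + (-1)·(11) = -239
145·t² + 478·t + 382 = 0  ⇒  m = (-239)² − 145·382 = 1731
m = 1731 > 0,  v_rel·d = -239 < 0  ⇒  outside

inside=no margin=1731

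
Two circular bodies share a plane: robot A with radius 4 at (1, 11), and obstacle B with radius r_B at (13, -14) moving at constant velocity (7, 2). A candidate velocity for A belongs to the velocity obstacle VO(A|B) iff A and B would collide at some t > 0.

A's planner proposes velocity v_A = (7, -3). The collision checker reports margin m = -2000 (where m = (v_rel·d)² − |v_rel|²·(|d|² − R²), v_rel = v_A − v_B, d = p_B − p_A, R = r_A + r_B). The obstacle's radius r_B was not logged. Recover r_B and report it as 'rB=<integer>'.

m = -2000
d = (12, -25);  v_rel = (0, -5),  |v_rel|² = 25
v_rel×d = (0)·(-25) − (-5)·(12) = 60
since m = R²·25 − 60²:  R² = (3600 + -2000) / 25 = 64
R = √64 = 8  ⇒  r_B = 8 − 4 = 4

rB=4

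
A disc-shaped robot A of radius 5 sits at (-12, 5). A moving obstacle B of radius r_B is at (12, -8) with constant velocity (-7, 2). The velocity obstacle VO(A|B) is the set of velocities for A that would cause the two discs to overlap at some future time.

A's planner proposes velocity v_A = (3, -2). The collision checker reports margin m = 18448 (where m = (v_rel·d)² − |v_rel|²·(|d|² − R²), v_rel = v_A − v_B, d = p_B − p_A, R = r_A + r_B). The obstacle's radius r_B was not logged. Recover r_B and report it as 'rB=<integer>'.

m = 18448
d = (24, -13);  v_rel = (10, -4),  |v_rel|² = 116
v_rel×d = (10)·(-13) − (-4)·(24) = -34
since m = R²·116 − (-34)²:  R² = (1156 + 18448) / 116 = 169
R = √169 = 13  ⇒  r_B = 13 − 5 = 8

rB=8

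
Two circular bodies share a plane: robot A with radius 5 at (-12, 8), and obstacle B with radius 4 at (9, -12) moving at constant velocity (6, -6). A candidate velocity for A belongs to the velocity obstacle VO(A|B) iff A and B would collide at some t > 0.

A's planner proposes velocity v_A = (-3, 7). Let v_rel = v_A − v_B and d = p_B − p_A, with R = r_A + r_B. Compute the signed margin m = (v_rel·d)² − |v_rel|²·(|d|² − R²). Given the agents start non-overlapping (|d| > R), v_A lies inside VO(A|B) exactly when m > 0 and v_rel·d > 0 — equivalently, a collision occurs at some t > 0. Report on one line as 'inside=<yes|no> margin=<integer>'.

d = (21, -20),  |d|² = 841;  R = 5+4 = 9,  c = 841−9² = 760
v_rel = (-9, 13),  |v_rel|² = 250;  v_rel·d = (-9)·(21) + (13)·(-20) = -449
250·t² + 898·t + 760 = 0  ⇒  m = (-449)² − 250·760 = 11601
m = 11601 > 0,  v_rel·d = -449 < 0  ⇒  outside

inside=no margin=11601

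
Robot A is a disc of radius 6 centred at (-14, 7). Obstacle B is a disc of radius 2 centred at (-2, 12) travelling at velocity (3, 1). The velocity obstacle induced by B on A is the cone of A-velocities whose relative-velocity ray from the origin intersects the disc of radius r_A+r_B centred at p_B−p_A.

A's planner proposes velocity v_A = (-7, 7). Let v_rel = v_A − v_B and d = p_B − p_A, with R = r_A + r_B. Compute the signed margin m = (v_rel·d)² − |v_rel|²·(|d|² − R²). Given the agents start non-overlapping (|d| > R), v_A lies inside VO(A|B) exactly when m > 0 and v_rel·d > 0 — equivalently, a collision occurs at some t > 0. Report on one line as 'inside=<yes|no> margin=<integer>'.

d = (12, 5),  |d|² = 169;  R = 6+2 = 8,  c = 169−8² = 105
v_rel = (-10, 6),  |v_rel|² = 136;  v_rel·d = (-10)·(12) + (6)·(5) = -90
136·t² + 180·t + 105 = 0  ⇒  m = (-90)² − 136·105 = -6180
m = -6180 < 0,  v_rel·d = -90 < 0  ⇒  outside

inside=no margin=-6180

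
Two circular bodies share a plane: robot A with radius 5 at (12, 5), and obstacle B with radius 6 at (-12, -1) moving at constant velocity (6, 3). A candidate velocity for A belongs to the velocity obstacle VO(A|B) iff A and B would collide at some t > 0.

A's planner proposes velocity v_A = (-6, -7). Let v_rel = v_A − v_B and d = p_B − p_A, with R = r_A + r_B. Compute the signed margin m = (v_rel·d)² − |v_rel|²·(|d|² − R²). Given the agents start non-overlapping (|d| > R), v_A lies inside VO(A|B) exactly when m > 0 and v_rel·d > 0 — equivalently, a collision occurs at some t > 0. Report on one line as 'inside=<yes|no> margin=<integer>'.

d = (-24, -6),  |d|² = 612;  R = 5+6 = 11,  c = 612−11² = 491
v_rel = (-12, -10),  |v_rel|² = 244;  v_rel·d = (-12)·(-24) + (-10)·(-6) = 348
244·t² − 696·t + 491 = 0  ⇒  m = 348² − 244·491 = 1300
m = 1300 > 0,  v_rel·d = 348 > 0  ⇒  inside

inside=yes margin=1300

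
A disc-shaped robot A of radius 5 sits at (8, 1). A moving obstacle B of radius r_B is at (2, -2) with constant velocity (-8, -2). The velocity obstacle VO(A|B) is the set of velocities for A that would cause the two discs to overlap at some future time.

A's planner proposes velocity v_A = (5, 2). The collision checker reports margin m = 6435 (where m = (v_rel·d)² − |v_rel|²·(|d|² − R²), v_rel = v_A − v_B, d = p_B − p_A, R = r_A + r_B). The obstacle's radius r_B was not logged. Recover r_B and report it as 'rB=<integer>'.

m = 6435
d = (-6, -3);  v_rel = (13, 4),  |v_rel|² = 185
v_rel×d = (13)·(-3) − (4)·(-6) = -15
since m = R²·185 − (-15)²:  R² = (225 + 6435) / 185 = 36
R = √36 = 6  ⇒  r_B = 6 − 5 = 1

rB=1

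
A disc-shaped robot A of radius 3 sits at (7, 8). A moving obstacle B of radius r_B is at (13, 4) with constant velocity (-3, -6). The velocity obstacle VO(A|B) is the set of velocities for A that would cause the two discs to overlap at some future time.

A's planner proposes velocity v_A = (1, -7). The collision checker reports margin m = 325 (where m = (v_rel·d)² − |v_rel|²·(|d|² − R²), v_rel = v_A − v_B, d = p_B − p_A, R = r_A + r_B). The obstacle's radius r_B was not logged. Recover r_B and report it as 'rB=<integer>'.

m = 325
d = (6, -4);  v_rel = (4, -1),  |v_rel|² = 17
v_rel×d = (4)·(-4) − (-1)·(6) = -10
since m = R²·17 − (-10)²:  R² = (100 + 325) / 17 = 25
R = √25 = 5  ⇒  r_B = 5 − 3 = 2

rB=2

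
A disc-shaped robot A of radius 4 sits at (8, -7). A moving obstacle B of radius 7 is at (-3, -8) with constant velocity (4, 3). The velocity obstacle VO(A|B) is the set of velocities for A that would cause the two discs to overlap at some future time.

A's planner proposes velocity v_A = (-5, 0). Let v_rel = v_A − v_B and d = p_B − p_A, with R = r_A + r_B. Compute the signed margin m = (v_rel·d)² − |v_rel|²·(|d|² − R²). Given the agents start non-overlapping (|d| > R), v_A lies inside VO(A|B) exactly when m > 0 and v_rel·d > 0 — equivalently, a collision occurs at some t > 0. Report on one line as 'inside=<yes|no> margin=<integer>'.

d = (-11, -1),  |d|² = 122;  R = 4+7 = 11,  c = 122−11² = 1
v_rel = (-9, -3),  |v_rel|² = 90;  v_rel·d = (-9)·(-11) + (-3)·(-1) = 102
90·t² − 204·t + 1 = 0  ⇒  m = 102² − 90·1 = 10314
m = 10314 > 0,  v_rel·d = 102 > 0  ⇒  inside

inside=yes margin=10314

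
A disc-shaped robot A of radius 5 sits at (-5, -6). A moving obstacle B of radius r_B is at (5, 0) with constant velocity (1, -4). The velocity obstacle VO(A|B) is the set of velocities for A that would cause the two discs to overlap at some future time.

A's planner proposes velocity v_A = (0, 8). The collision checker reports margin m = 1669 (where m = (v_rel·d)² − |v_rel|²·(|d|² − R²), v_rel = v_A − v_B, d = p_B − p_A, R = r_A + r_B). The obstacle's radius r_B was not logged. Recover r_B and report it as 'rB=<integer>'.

m = 1669
d = (10, 6);  v_rel = (-1, 12),  |v_rel|² = 145
v_rel×d = (-1)·(6) − (12)·(10) = -126
since m = R²·145 − (-126)²:  R² = (15876 + 1669) / 145 = 121
R = √121 = 11  ⇒  r_B = 11 − 5 = 6

rB=6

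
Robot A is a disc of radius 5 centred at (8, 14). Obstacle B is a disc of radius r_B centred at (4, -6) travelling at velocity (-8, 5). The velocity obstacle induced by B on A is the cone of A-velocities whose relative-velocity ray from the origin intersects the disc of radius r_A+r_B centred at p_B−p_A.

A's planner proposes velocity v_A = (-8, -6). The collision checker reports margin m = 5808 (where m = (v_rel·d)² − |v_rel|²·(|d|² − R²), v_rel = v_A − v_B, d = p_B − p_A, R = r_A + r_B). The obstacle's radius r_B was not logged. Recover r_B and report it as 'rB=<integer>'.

m = 5808
d = (-4, -20);  v_rel = (0, -11),  |v_rel|² = 121
v_rel×d = (0)·(-20) − (-11)·(-4) = -44
since m = R²·121 − (-44)²:  R² = (1936 + 5808) / 121 = 64
R = √64 = 8  ⇒  r_B = 8 − 5 = 3

rB=3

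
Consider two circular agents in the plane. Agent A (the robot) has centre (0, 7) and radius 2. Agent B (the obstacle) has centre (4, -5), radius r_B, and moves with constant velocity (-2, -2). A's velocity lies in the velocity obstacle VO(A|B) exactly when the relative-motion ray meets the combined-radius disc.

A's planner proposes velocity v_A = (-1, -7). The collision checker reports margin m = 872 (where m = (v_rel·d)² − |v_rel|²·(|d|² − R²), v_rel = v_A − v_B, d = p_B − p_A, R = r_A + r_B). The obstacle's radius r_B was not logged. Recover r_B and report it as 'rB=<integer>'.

m = 872
d = (4, -12);  v_rel = (1, -5),  |v_rel|² = 26
v_rel×d = (1)·(-12) − (-5)·(4) = 8
since m = R²·26 − 8²:  R² = (64 + 872) / 26 = 36
R = √36 = 6  ⇒  r_B = 6 − 2 = 4

rB=4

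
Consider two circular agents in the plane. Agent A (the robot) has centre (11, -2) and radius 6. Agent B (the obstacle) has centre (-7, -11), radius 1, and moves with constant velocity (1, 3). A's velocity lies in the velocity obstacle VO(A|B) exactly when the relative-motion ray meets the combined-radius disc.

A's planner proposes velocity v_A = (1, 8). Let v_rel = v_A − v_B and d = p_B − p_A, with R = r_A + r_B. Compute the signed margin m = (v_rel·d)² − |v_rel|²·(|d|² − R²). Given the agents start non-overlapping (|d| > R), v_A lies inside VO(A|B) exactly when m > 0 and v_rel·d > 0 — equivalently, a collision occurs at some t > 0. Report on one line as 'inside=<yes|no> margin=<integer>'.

d = (-18, -9),  |d|² = 405;  R = 6+1 = 7,  c = 405−7² = 356
v_rel = (0, 5),  |v_rel|² = 25;  v_rel·d = (0)·(-18) + (5)·(-9) = -45
25·t² + 90·t + 356 = 0  ⇒  m = (-45)² − 25·356 = -6875
m = -6875 < 0,  v_rel·d = -45 < 0  ⇒  outside

inside=no margin=-6875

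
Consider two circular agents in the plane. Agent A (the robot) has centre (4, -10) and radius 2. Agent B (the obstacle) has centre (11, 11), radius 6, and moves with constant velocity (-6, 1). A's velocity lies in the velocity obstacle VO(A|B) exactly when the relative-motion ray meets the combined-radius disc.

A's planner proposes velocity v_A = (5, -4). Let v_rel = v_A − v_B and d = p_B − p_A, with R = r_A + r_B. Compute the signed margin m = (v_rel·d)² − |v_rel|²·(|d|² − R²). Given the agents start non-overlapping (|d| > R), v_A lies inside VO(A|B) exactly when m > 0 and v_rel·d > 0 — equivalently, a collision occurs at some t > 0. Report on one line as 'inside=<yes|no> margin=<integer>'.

d = (7, 21),  |d|² = 490;  R = 2+6 = 8,  c = 490−8² = 426
v_rel = (11, -5),  |v_rel|² = 146;  v_rel·d = (11)·(7) + (-5)·(21) = -28
146·t² + 56·t + 426 = 0  ⇒  m = (-28)² − 146·426 = -61412
m = -61412 < 0,  v_rel·d = -28 < 0  ⇒  outside

inside=no margin=-61412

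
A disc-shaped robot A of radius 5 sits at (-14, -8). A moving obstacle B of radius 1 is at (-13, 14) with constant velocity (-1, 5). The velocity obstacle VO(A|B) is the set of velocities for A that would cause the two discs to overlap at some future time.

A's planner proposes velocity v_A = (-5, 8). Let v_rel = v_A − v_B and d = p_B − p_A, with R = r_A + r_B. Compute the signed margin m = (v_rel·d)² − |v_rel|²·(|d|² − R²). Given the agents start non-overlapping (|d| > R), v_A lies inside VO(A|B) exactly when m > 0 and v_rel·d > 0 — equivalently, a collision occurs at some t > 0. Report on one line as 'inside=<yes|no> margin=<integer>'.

d = (1, 22),  |d|² = 485;  R = 5+1 = 6,  c = 485−6² = 449
v_rel = (-4, 3),  |v_rel|² = 25;  v_rel·d = (-4)·(1) + (3)·(22) = 62
25·t² − 124·t + 449 = 0  ⇒  m = 62² − 25·449 = -7381
m = -7381 < 0,  v_rel·d = 62 > 0  ⇒  outside

inside=no margin=-7381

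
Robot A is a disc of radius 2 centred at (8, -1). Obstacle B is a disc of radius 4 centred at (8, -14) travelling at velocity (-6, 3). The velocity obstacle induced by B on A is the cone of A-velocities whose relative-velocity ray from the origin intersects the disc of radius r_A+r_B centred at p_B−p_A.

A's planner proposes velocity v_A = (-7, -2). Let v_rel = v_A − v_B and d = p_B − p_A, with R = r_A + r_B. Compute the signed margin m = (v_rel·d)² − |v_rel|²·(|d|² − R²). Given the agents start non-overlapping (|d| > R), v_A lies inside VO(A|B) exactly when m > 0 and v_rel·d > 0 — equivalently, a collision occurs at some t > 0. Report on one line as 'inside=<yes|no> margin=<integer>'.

d = (0, -13),  |d|² = 169;  R = 2+4 = 6,  c = 169−6² = 133
v_rel = (-1, -5),  |v_rel|² = 26;  v_rel·d = (-1)·(0) + (-5)·(-13) = 65
26·t² − 130·t + 133 = 0  ⇒  m = 65² − 26·133 = 767
m = 767 > 0,  v_rel·d = 65 > 0  ⇒  inside

inside=yes margin=767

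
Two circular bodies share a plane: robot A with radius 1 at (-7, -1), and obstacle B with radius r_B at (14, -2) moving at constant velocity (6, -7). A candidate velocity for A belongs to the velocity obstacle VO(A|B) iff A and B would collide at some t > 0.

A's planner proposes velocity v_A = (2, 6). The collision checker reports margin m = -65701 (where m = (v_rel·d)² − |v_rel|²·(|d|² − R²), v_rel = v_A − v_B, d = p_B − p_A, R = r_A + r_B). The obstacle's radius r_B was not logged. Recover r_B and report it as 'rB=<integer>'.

m = -65701
d = (21, -1);  v_rel = (-4, 13),  |v_rel|² = 185
v_rel×d = (-4)·(-1) − (13)·(21) = -269
since m = R²·185 − (-269)²:  R² = (72361 + -65701) / 185 = 36
R = √36 = 6  ⇒  r_B = 6 − 1 = 5

rB=5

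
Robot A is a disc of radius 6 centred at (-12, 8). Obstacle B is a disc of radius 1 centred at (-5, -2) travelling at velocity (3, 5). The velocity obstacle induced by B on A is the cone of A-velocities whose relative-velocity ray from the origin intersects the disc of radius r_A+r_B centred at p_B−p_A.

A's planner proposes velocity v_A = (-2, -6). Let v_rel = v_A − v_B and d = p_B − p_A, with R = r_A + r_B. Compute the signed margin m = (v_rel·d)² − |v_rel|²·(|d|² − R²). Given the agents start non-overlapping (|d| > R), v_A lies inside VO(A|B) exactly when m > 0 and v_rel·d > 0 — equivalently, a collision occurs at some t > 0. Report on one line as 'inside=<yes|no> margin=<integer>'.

d = (7, -10),  |d|² = 149;  R = 6+1 = 7,  c = 149−7² = 100
v_rel = (-5, -11),  |v_rel|² = 146;  v_rel·d = (-5)·(7) + (-11)·(-10) = 75
146·t² − 150·t + 100 = 0  ⇒  m = 75² − 146·100 = -8975
m = -8975 < 0,  v_rel·d = 75 > 0  ⇒  outside

inside=no margin=-8975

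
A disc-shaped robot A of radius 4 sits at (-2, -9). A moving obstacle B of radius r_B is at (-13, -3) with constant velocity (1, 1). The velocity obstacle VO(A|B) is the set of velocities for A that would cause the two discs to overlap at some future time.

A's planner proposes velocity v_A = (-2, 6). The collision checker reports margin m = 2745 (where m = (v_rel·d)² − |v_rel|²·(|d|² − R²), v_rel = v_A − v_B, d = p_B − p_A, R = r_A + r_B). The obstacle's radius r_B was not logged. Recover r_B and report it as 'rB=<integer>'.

m = 2745
d = (-11, 6);  v_rel = (-3, 5),  |v_rel|² = 34
v_rel×d = (-3)·(6) − (5)·(-11) = 37
since m = R²·34 − 37²:  R² = (1369 + 2745) / 34 = 121
R = √121 = 11  ⇒  r_B = 11 − 4 = 7

rB=7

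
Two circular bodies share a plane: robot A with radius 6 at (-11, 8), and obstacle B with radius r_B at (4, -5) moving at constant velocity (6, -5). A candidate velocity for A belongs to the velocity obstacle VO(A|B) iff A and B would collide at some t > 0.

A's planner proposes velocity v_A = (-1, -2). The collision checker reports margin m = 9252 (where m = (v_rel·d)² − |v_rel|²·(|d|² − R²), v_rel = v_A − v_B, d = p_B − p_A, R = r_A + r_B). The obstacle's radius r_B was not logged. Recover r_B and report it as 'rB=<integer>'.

m = 9252
d = (15, -13);  v_rel = (-7, 3),  |v_rel|² = 58
v_rel×d = (-7)·(-13) − (3)·(15) = 46
since m = R²·58 − 46²:  R² = (2116 + 9252) / 58 = 196
R = √196 = 14  ⇒  r_B = 14 − 6 = 8

rB=8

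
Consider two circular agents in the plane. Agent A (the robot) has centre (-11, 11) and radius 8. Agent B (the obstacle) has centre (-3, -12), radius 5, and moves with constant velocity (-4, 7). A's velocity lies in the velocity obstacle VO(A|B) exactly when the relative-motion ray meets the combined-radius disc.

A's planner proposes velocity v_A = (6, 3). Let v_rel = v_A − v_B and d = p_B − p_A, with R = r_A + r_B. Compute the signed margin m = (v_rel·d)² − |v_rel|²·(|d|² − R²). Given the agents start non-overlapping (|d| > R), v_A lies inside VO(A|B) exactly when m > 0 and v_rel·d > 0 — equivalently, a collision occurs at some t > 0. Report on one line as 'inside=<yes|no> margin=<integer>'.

d = (8, -23),  |d|² = 593;  R = 8+5 = 13,  c = 593−13² = 424
v_rel = (10, -4),  |v_rel|² = 116;  v_rel·d = (10)·(8) + (-4)·(-23) = 172
116·t² − 344·t + 424 = 0  ⇒  m = 172² − 116·424 = -19600
m = -19600 < 0,  v_rel·d = 172 > 0  ⇒  outside

inside=no margin=-19600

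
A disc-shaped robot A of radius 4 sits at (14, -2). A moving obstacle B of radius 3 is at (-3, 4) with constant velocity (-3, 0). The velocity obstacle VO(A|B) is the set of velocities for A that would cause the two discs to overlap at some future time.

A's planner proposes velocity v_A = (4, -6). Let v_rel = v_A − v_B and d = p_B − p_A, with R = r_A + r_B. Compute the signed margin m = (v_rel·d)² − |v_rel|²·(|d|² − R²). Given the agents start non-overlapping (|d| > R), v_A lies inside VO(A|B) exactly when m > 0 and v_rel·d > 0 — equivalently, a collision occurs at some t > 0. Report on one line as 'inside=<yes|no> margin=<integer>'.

d = (-17, 6),  |d|² = 325;  R = 4+3 = 7,  c = 325−7² = 276
v_rel = (7, -6),  |v_rel|² = 85;  v_rel·d = (7)·(-17) + (-6)·(6) = -155
85·t² + 310·t + 276 = 0  ⇒  m = (-155)² − 85·276 = 565
m = 565 > 0,  v_rel·d = -155 < 0  ⇒  outside

inside=no margin=565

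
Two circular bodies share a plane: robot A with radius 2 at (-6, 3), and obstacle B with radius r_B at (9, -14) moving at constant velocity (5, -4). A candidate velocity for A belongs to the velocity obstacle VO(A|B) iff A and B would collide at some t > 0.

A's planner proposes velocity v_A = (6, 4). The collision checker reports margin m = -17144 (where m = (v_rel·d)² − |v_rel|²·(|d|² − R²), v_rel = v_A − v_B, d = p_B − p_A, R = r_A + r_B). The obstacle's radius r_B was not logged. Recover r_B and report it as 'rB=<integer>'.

m = -17144
d = (15, -17);  v_rel = (1, 8),  |v_rel|² = 65
v_rel×d = (1)·(-17) − (8)·(15) = -137
since m = R²·65 − (-137)²:  R² = (18769 + -17144) / 65 = 25
R = √25 = 5  ⇒  r_B = 5 − 2 = 3

rB=3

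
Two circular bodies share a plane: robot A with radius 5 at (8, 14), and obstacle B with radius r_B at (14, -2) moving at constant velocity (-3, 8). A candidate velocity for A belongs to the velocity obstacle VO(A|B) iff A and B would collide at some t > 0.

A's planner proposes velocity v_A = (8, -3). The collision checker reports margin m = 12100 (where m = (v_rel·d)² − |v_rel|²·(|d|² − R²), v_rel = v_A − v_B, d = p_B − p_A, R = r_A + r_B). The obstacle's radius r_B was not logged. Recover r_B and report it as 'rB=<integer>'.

m = 12100
d = (6, -16);  v_rel = (11, -11),  |v_rel|² = 242
v_rel×d = (11)·(-16) − (-11)·(6) = -110
since m = R²·242 − (-110)²:  R² = (12100 + 12100) / 242 = 100
R = √100 = 10  ⇒  r_B = 10 − 5 = 5

rB=5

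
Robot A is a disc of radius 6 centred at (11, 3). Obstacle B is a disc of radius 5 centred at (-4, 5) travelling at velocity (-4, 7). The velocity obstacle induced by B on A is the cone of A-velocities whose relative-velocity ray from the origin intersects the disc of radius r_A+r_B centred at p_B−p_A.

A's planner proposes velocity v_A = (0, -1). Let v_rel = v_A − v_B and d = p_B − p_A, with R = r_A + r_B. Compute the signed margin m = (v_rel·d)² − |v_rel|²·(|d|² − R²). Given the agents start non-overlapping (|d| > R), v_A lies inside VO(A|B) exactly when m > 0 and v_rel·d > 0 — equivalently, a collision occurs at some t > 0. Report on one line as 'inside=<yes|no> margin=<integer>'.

d = (-15, 2),  |d|² = 229;  R = 6+5 = 11,  c = 229−11² = 108
v_rel = (4, -8),  |v_rel|² = 80;  v_rel·d = (4)·(-15) + (-8)·(2) = -76
80·t² + 152·t + 108 = 0  ⇒  m = (-76)² − 80·108 = -2864
m = -2864 < 0,  v_rel·d = -76 < 0  ⇒  outside

inside=no margin=-2864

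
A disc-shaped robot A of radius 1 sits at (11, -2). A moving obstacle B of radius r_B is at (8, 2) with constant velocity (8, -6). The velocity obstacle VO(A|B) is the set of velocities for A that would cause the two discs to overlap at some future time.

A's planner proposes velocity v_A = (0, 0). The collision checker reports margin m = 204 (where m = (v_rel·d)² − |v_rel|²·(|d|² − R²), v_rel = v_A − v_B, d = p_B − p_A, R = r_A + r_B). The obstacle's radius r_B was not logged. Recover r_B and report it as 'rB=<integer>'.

m = 204
d = (-3, 4);  v_rel = (-8, 6),  |v_rel|² = 100
v_rel×d = (-8)·(4) − (6)·(-3) = -14
since m = R²·100 − (-14)²:  R² = (196 + 204) / 100 = 4
R = √4 = 2  ⇒  r_B = 2 − 1 = 1

rB=1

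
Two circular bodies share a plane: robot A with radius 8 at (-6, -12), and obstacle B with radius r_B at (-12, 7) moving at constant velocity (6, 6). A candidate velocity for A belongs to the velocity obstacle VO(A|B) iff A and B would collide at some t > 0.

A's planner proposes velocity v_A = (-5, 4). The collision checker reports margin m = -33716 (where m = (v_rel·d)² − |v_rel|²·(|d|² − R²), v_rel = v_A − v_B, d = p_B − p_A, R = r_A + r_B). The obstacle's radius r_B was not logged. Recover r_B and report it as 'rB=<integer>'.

m = -33716
d = (-6, 19);  v_rel = (-11, -2),  |v_rel|² = 125
v_rel×d = (-11)·(19) − (-2)·(-6) = -221
since m = R²·125 − (-221)²:  R² = (48841 + -33716) / 125 = 121
R = √121 = 11  ⇒  r_B = 11 − 8 = 3

rB=3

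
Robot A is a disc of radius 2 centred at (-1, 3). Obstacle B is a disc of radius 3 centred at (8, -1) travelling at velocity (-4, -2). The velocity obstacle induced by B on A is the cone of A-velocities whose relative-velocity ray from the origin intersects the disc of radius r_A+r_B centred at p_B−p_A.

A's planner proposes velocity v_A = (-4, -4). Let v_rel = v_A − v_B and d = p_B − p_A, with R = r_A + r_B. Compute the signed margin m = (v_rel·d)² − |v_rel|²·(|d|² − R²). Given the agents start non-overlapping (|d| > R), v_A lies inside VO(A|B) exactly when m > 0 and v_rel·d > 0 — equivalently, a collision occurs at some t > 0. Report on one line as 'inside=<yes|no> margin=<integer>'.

d = (9, -4),  |d|² = 97;  R = 2+3 = 5,  c = 97−5² = 72
v_rel = (0, -2),  |v_rel|² = 4;  v_rel·d = (0)·(9) + (-2)·(-4) = 8
4·t² − 16·t + 72 = 0  ⇒  m = 8² − 4·72 = -224
m = -224 < 0,  v_rel·d = 8 > 0  ⇒  outside

inside=no margin=-224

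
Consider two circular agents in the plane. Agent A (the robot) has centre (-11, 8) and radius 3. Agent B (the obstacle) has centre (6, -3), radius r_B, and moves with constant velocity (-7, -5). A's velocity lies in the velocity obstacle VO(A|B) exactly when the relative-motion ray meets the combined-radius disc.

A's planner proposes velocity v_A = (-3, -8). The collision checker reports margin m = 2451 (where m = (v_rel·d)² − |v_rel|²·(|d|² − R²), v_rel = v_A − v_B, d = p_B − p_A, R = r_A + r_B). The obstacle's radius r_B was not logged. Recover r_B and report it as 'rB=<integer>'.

m = 2451
d = (17, -11);  v_rel = (4, -3),  |v_rel|² = 25
v_rel×d = (4)·(-11) − (-3)·(17) = 7
since m = R²·25 − 7²:  R² = (49 + 2451) / 25 = 100
R = √100 = 10  ⇒  r_B = 10 − 3 = 7

rB=7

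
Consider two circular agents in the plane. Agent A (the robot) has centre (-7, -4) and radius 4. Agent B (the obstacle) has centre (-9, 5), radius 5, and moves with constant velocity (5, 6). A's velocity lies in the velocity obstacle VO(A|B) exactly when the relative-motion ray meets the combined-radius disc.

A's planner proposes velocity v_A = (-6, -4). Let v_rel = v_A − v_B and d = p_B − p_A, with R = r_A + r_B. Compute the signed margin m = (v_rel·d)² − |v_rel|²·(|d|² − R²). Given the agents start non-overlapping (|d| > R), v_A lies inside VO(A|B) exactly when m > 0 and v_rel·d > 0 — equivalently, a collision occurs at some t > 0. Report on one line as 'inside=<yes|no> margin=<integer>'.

d = (-2, 9),  |d|² = 85;  R = 4+5 = 9,  c = 85−9² = 4
v_rel = (-11, -10),  |v_rel|² = 221;  v_rel·d = (-11)·(-2) + (-10)·(9) = -68
221·t² + 136·t + 4 = 0  ⇒  m = (-68)² − 221·4 = 3740
m = 3740 > 0,  v_rel·d = -68 < 0  ⇒  outside

inside=no margin=3740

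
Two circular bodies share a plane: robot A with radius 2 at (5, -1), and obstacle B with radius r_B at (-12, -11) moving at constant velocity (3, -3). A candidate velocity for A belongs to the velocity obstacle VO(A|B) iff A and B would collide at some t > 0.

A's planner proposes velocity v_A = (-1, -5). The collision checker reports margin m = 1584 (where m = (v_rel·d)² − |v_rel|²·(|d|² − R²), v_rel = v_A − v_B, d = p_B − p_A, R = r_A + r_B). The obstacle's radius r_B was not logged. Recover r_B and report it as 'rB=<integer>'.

m = 1584
d = (-17, -10);  v_rel = (-4, -2),  |v_rel|² = 20
v_rel×d = (-4)·(-10) − (-2)·(-17) = 6
since m = R²·20 − 6²:  R² = (36 + 1584) / 20 = 81
R = √81 = 9  ⇒  r_B = 9 − 2 = 7

rB=7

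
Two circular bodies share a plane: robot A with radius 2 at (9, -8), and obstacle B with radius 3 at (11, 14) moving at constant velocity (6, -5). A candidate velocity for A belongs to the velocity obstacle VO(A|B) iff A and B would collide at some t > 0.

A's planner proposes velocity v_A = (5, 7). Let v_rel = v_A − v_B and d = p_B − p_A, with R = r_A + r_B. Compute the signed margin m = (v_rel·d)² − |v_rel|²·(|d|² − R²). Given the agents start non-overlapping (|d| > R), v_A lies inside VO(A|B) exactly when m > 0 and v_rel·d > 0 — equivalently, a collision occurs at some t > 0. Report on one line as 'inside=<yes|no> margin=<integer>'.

d = (2, 22),  |d|² = 488;  R = 2+3 = 5,  c = 488−5² = 463
v_rel = (-1, 12),  |v_rel|² = 145;  v_rel·d = (-1)·(2) + (12)·(22) = 262
145·t² − 524·t + 463 = 0  ⇒  m = 262² − 145·463 = 1509
m = 1509 > 0,  v_rel·d = 262 > 0  ⇒  inside

inside=yes margin=1509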